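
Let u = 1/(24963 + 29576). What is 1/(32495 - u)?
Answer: 54539/1772244804 ≈ 3.0774e-5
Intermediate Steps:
u = 1/54539 ≈ 1.8336e-5
1/(32495 - u) = 1/(32495 - 1*1/54539) = 1/(32495 - 1/54539) = 1/(1772244804/54539) = 54539/1772244804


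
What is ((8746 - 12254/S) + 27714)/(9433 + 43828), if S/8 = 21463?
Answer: 184126929/268974316 ≈ 0.68455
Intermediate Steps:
S = 171704 (S = 8*21463 = 171704)
((8746 - 12254/S) + 27714)/(9433 + 43828) = ((8746 - 12254/171704) + 27714)/(9433 + 43828) = ((8746 - 12254/171704) + 27714)/53261 = ((8746 - 1*6127/85852) + 27714)*(1/53261) = ((8746 - 6127/85852) + 27714)*(1/53261) = (750855465/85852 + 27714)*(1/53261) = (3130157793/85852)*(1/53261) = 184126929/268974316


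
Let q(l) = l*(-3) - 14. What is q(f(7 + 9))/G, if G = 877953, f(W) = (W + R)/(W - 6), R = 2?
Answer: -97/4389765 ≈ -2.2097e-5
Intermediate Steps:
f(W) = (2 + W)/(-6 + W) (f(W) = (W + 2)/(W - 6) = (2 + W)/(-6 + W))
q(l) = -14 - 3*l (q(l) = -3*l - 14 = -14 - 3*l)
q(f(7 + 9))/G = (-14 - 3*(2 + (7 + 9))/(-6 + (7 + 9)))/877953 = (-14 - 3*(2 + 16)/(-6 + 16))*(1/877953) = (-14 - 3*18/10)*(1/877953) = (-14 - 3*9/5)*(1/877953) = (-14 - 27/5)*(1/877953) = -97/5*1/877953 = -97/4389765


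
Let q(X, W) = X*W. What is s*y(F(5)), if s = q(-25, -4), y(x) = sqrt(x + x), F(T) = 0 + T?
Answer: 100*sqrt(10) ≈ 316.23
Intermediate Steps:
q(X, W) = W*X
F(T) = T
y(x) = sqrt(2)*sqrt(x) (y(x) = sqrt(2*x) = sqrt(2)*sqrt(x))
s = 100 (s = -4*(-25) = 100)
s*y(F(5)) = 100*(sqrt(2)*sqrt(5)) = 100*sqrt(10)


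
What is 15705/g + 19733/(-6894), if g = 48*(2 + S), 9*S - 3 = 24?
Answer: 3451145/55152 ≈ 62.575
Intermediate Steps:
S = 3 (S = ⅓ + (⅑)*24 = ⅓ + 8/3 = 3)
g = 240 (g = 48*(2 + 3) = 48*5 = 240)
15705/g + 19733/(-6894) = 15705/240 + 19733/(-6894) = 15705*(1/240) + 19733*(-1/6894) = 1047/16 - 19733/6894 = 3451145/55152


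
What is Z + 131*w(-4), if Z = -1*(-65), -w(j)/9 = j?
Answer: 4781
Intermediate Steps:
w(j) = -9*j
Z = 65
Z + 131*w(-4) = 65 + 131*(-9*(-4)) = 65 + 131*36 = 65 + 4716 = 4781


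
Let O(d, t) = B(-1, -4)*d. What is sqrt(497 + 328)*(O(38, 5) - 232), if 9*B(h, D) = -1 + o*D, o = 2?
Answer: -1350*sqrt(33) ≈ -7755.2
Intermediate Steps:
B(h, D) = -1/9 + 2*D/9 (B(h, D) = (-1 + 2*D)/9 = -1/9 + 2*D/9)
O(d, t) = -d (O(d, t) = (-1/9 + (2/9)*(-4))*d = (-1/9 - 8/9)*d = -d)
sqrt(497 + 328)*(O(38, 5) - 232) = sqrt(497 + 328)*(-1*38 - 232) = sqrt(825)*(-38 - 232) = (5*sqrt(33))*(-270) = -1350*sqrt(33)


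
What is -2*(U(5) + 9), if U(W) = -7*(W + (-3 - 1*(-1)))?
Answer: 24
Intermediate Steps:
U(W) = 14 - 7*W (U(W) = -7*(W + (-3 + 1)) = -7*(W - 2) = -7*(-2 + W) = 14 - 7*W)
-2*(U(5) + 9) = -2*((14 - 7*5) + 9) = -2*((14 - 35) + 9) = -2*(-21 + 9) = -2*(-12) = 24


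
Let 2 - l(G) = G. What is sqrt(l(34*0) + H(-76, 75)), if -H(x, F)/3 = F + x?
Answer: sqrt(5) ≈ 2.2361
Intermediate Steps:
H(x, F) = -3*F - 3*x (H(x, F) = -3*(F + x) = -3*F - 3*x)
l(G) = 2 - G
sqrt(l(34*0) + H(-76, 75)) = sqrt((2 - 34*0) + (-3*75 - 3*(-76))) = sqrt((2 - 1*0) + (-225 + 228)) = sqrt((2 + 0) + 3) = sqrt(2 + 3) = sqrt(5)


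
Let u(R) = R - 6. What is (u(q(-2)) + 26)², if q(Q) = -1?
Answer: 361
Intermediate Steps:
u(R) = -6 + R
(u(q(-2)) + 26)² = ((-6 - 1) + 26)² = (-7 + 26)² = 19² = 361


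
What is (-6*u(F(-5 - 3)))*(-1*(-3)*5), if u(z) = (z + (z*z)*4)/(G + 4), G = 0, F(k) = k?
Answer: -5580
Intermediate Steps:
u(z) = z² + z/4 (u(z) = (z + (z*z)*4)/(0 + 4) = (z + z²*4)/4 = (z + 4*z²)*(¼) = z² + z/4)
(-6*u(F(-5 - 3)))*(-1*(-3)*5) = (-6*(-5 - 3)*(¼ + (-5 - 3)))*(-1*(-3)*5) = (-(-48)*(¼ - 8))*(3*5) = -(-48)*(-31)/4*15 = -6*62*15 = -372*15 = -5580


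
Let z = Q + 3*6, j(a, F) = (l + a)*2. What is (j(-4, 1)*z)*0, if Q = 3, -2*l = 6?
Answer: 0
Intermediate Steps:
l = -3 (l = -1/2*6 = -3)
j(a, F) = -6 + 2*a (j(a, F) = (-3 + a)*2 = -6 + 2*a)
z = 21 (z = 3 + 3*6 = 3 + 18 = 21)
(j(-4, 1)*z)*0 = ((-6 + 2*(-4))*21)*0 = ((-6 - 8)*21)*0 = -14*21*0 = -294*0 = 0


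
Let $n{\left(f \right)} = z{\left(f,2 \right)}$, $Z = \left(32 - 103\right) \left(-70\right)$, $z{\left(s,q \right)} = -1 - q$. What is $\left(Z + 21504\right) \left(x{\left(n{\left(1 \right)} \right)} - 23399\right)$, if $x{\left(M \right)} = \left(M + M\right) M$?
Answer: $-618988594$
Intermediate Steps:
$Z = 4970$ ($Z = \left(-71\right) \left(-70\right) = 4970$)
$n{\left(f \right)} = -3$ ($n{\left(f \right)} = -1 - 2 = -3$)
$x{\left(M \right)} = 2 M^{2}$ ($x{\left(M \right)} = 2 M M = 2 M^{2}$)
$\left(Z + 21504\right) \left(x{\left(n{\left(1 \right)} \right)} - 23399\right) = \left(4970 + 21504\right) \left(2 \left(-3\right)^{2} - 23399\right) = 26474 \left(2 \cdot 9 - 23399\right) = 26474 \left(18 - 23399\right) = 26474 \left(-23381\right) = -618988594$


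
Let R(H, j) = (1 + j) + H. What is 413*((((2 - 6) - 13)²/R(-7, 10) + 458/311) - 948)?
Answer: -449179213/1244 ≈ -3.6108e+5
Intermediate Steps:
R(H, j) = 1 + H + j
413*((((2 - 6) - 13)²/R(-7, 10) + 458/311) - 948) = 413*((((2 - 6) - 13)²/(1 - 7 + 10) + 458/311) - 948) = 413*(((-4 - 13)²/4 + 458*(1/311)) - 948) = 413*(((-17)²*(¼) + 458/311) - 948) = 413*((289*(¼) + 458/311) - 948) = 413*((289/4 + 458/311) - 948) = 413*(91711/1244 - 948) = 413*(-1087601/1244) = -449179213/1244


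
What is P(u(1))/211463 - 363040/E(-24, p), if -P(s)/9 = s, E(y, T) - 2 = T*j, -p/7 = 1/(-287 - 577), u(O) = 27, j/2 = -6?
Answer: -5527406014731/28970431 ≈ -1.9079e+5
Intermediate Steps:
j = -12 (j = 2*(-6) = -12)
p = 7/864 (p = -7/(-287 - 577) = -7/(-864) = -7*(-1/864) = 7/864 ≈ 0.0081019)
E(y, T) = 2 - 12*T (E(y, T) = 2 + T*(-12) = 2 - 12*T)
P(s) = -9*s
P(u(1))/211463 - 363040/E(-24, p) = -9*27/211463 - 363040/(2 - 12*7/864) = -243*1/211463 - 363040/(2 - 7/72) = -243/211463 - 363040/137/72 = -243/211463 - 363040*72/137 = -243/211463 - 26138880/137 = -5527406014731/28970431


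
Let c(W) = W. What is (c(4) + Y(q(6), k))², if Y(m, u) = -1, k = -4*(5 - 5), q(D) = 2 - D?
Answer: 9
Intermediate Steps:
k = 0 (k = -4*0 = 0)
(c(4) + Y(q(6), k))² = (4 - 1)² = 3² = 9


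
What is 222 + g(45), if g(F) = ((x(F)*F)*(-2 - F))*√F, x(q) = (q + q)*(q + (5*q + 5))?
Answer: 222 - 157038750*√5 ≈ -3.5115e+8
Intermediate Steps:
x(q) = 2*q*(5 + 6*q) (x(q) = (2*q)*(q + (5 + 5*q)) = (2*q)*(5 + 6*q) = 2*q*(5 + 6*q))
g(F) = 2*F^(5/2)*(-2 - F)*(5 + 6*F) (g(F) = (((2*F*(5 + 6*F))*F)*(-2 - F))*√F = ((2*F²*(5 + 6*F))*(-2 - F))*√F = (2*F²*(-2 - F)*(5 + 6*F))*√F = 2*F^(5/2)*(-2 - F)*(5 + 6*F))
222 + g(45) = 222 - 2*45^(5/2)*(2 + 45)*(5 + 6*45) = 222 - 2*6075*√5*47*(5 + 270) = 222 - 2*6075*√5*47*275 = 222 - 157038750*√5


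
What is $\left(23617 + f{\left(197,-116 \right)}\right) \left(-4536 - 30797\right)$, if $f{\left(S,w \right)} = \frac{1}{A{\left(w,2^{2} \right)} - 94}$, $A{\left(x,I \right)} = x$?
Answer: $- \frac{175236451477}{210} \approx -8.3446 \cdot 10^{8}$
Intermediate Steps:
$f{\left(S,w \right)} = \frac{1}{-94 + w}$ ($f{\left(S,w \right)} = \frac{1}{w - 94} = \frac{1}{-94 + w}$)
$\left(23617 + f{\left(197,-116 \right)}\right) \left(-4536 - 30797\right) = \left(23617 + \frac{1}{-94 - 116}\right) \left(-4536 - 30797\right) = \left(23617 + \frac{1}{-210}\right) \left(-35333\right) = \left(23617 - \frac{1}{210}\right) \left(-35333\right) = \frac{4959569}{210} \left(-35333\right) = - \frac{175236451477}{210}$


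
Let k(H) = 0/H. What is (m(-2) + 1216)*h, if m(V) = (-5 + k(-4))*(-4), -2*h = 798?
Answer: -493164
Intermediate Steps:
h = -399 (h = -½*798 = -399)
k(H) = 0
m(V) = 20 (m(V) = (-5 + 0)*(-4) = -5*(-4) = 20)
(m(-2) + 1216)*h = (20 + 1216)*(-399) = 1236*(-399) = -493164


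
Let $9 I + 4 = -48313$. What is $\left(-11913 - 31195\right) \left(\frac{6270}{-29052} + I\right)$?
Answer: $\frac{62256552046}{269} \approx 2.3144 \cdot 10^{8}$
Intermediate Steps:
$I = - \frac{48317}{9}$ ($I = - \frac{4}{9} + \frac{1}{9} \left(-48313\right) = - \frac{4}{9} - \frac{48313}{9} = - \frac{48317}{9} \approx -5368.6$)
$\left(-11913 - 31195\right) \left(\frac{6270}{-29052} + I\right) = \left(-11913 - 31195\right) \left(\frac{6270}{-29052} - \frac{48317}{9}\right) = - 43108 \left(6270 \left(- \frac{1}{29052}\right) - \frac{48317}{9}\right) = - 43108 \left(- \frac{1045}{4842} - \frac{48317}{9}\right) = \left(-43108\right) \left(- \frac{2888399}{538}\right) = \frac{62256552046}{269}$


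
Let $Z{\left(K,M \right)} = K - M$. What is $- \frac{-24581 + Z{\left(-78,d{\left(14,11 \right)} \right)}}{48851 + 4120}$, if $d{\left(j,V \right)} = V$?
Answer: $\frac{24670}{52971} \approx 0.46573$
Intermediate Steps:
$- \frac{-24581 + Z{\left(-78,d{\left(14,11 \right)} \right)}}{48851 + 4120} = - \frac{-24581 - 89}{48851 + 4120} = - \frac{-24581 - 89}{52971} = - \frac{-24670}{52971} = \left(-1\right) \left(- \frac{24670}{52971}\right) = \frac{24670}{52971}$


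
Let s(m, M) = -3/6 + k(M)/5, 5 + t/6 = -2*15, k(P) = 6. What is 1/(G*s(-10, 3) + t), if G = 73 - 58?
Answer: -2/399 ≈ -0.0050125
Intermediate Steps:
t = -210 (t = -30 + 6*(-2*15) = -30 + 6*(-30) = -30 - 180 = -210)
s(m, M) = 7/10 (s(m, M) = -3/6 + 6/5 = -3*⅙ + 6*(⅕) = -½ + 6/5 = 7/10)
G = 15
1/(G*s(-10, 3) + t) = 1/(15*(7/10) - 210) = 1/(21/2 - 210) = 1/(-399/2) = -2/399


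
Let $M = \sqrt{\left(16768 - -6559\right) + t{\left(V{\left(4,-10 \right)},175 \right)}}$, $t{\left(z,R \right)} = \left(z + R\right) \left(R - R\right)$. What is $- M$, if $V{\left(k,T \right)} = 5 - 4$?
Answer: $- \sqrt{23327} \approx -152.73$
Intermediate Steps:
$V{\left(k,T \right)} = 1$ ($V{\left(k,T \right)} = 5 - 4 = 1$)
$t{\left(z,R \right)} = 0$ ($t{\left(z,R \right)} = \left(R + z\right) 0 = 0$)
$M = \sqrt{23327}$ ($M = \sqrt{\left(16768 - -6559\right) + 0} = \sqrt{\left(16768 + 6559\right) + 0} = \sqrt{23327 + 0} = \sqrt{23327} \approx 152.73$)
$- M = - \sqrt{23327}$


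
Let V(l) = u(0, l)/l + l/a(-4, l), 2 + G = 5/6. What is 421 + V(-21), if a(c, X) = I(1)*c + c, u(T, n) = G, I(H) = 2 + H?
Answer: 60821/144 ≈ 422.37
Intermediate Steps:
G = -7/6 (G = -2 + 5/6 = -7/6 ≈ -1.1667)
u(T, n) = -7/6
a(c, X) = 4*c (a(c, X) = (2 + 1)*c + c = 3*c + c = 4*c)
V(l) = -7/(6*l) - l/16 (V(l) = -7/(6*l) + l/((4*(-4))) = -7/(6*l) + l/(-16) = -7/(6*l) + l*(-1/16) = -7/(6*l) - l/16)
421 + V(-21) = 421 + (-7/6/(-21) - 1/16*(-21)) = 421 + (-7/6*(-1/21) + 21/16) = 421 + (1/18 + 21/16) = 421 + 197/144 = 60821/144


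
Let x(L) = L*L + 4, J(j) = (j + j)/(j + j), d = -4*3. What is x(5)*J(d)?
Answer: 29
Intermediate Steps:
d = -12
J(j) = 1 (J(j) = (2*j)/((2*j)) = (2*j)*(1/(2*j)) = 1)
x(L) = 4 + L² (x(L) = L² + 4 = 4 + L²)
x(5)*J(d) = (4 + 5²)*1 = (4 + 25)*1 = 29*1 = 29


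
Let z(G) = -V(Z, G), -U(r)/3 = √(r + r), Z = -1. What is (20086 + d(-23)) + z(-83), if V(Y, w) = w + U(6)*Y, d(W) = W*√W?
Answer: 20169 - 6*√3 - 23*I*√23 ≈ 20159.0 - 110.3*I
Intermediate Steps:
d(W) = W^(3/2)
U(r) = -3*√2*√r (U(r) = -3*√(r + r) = -3*√2*√r)
V(Y, w) = w - 6*Y*√3 (V(Y, w) = w + (-3*√2*√6)*Y = w + (-6*√3)*Y = w - 6*Y*√3)
z(G) = -G - 6*√3 (z(G) = -(G - 6*(-1)*√3) = -(G + 6*√3) = -G - 6*√3)
(20086 + d(-23)) + z(-83) = (20086 + (-23)^(3/2)) + (-1*(-83) - 6*√3) = (20086 - 23*I*√23) + (83 - 6*√3) = 20169 - 6*√3 - 23*I*√23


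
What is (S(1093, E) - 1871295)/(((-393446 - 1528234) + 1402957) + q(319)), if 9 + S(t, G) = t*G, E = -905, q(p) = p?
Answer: 2860469/518404 ≈ 5.5178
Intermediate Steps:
S(t, G) = -9 + G*t (S(t, G) = -9 + t*G = -9 + G*t)
(S(1093, E) - 1871295)/(((-393446 - 1528234) + 1402957) + q(319)) = ((-9 - 905*1093) - 1871295)/(((-393446 - 1528234) + 1402957) + 319) = ((-9 - 989165) - 1871295)/((-1921680 + 1402957) + 319) = (-989174 - 1871295)/(-518723 + 319) = -2860469/(-518404) = -2860469*(-1/518404) = 2860469/518404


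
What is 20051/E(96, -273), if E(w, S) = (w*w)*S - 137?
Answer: -20051/2516105 ≈ -0.0079691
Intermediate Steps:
E(w, S) = -137 + S*w**2 (E(w, S) = w**2*S - 137 = S*w**2 - 137 = -137 + S*w**2)
20051/E(96, -273) = 20051/(-137 - 273*96**2) = 20051/(-137 - 273*9216) = 20051/(-137 - 2515968) = 20051/(-2516105) = 20051*(-1/2516105) = -20051/2516105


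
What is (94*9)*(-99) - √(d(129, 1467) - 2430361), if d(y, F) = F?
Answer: -83754 - I*√2428894 ≈ -83754.0 - 1558.5*I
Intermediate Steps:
(94*9)*(-99) - √(d(129, 1467) - 2430361) = (94*9)*(-99) - √(1467 - 2430361) = 846*(-99) - √(-2428894) = -83754 - I*√2428894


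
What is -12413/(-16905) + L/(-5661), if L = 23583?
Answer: -12162986/3544415 ≈ -3.4316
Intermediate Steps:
-12413/(-16905) + L/(-5661) = -12413/(-16905) + 23583/(-5661) = -12413*(-1/16905) + 23583*(-1/5661) = 12413/16905 - 7861/1887 = -12162986/3544415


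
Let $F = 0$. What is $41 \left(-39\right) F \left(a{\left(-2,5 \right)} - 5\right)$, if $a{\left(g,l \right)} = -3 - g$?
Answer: $0$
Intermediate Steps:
$41 \left(-39\right) F \left(a{\left(-2,5 \right)} - 5\right) = 41 \left(-39\right) 0 \left(\left(-3 - -2\right) - 5\right) = - 1599 \cdot 0 \left(\left(-3 + 2\right) - 5\right) = - 1599 \cdot 0 \left(-1 - 5\right) = - 1599 \cdot 0 \left(-6\right) = \left(-1599\right) 0 = 0$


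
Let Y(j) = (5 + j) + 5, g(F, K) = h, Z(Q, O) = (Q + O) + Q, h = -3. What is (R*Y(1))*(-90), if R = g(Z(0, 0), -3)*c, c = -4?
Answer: -11880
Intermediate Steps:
Z(Q, O) = O + 2*Q (Z(Q, O) = (O + Q) + Q = O + 2*Q)
g(F, K) = -3
Y(j) = 10 + j
R = 12 (R = -3*(-4) = 12)
(R*Y(1))*(-90) = (12*(10 + 1))*(-90) = (12*11)*(-90) = 132*(-90) = -11880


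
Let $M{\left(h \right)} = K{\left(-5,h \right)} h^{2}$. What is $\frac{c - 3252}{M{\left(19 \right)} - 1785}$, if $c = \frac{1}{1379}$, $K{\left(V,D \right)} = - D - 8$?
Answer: $\frac{4484507}{15902628} \approx 0.282$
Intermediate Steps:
$K{\left(V,D \right)} = -8 - D$
$M{\left(h \right)} = h^{2} \left(-8 - h\right)$ ($M{\left(h \right)} = \left(-8 - h\right) h^{2} = h^{2} \left(-8 - h\right)$)
$c = \frac{1}{1379} \approx 0.00072516$
$\frac{c - 3252}{M{\left(19 \right)} - 1785} = \frac{\frac{1}{1379} - 3252}{19^{2} \left(-8 - 19\right) - 1785} = - \frac{4484507}{1379 \left(361 \left(-8 - 19\right) - 1785\right)} = - \frac{4484507}{1379 \left(361 \left(-27\right) - 1785\right)} = - \frac{4484507}{1379 \left(-9747 - 1785\right)} = - \frac{4484507}{1379 \left(-11532\right)} = \left(- \frac{4484507}{1379}\right) \left(- \frac{1}{11532}\right) = \frac{4484507}{15902628}$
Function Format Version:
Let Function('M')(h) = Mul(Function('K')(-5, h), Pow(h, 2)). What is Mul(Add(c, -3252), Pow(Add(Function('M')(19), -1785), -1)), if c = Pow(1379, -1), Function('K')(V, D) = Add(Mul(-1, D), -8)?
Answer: Rational(4484507, 15902628) ≈ 0.28200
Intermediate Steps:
Function('K')(V, D) = Add(-8, Mul(-1, D))
Function('M')(h) = Mul(Pow(h, 2), Add(-8, Mul(-1, h))) (Function('M')(h) = Mul(Add(-8, Mul(-1, h)), Pow(h, 2)) = Mul(Pow(h, 2), Add(-8, Mul(-1, h))))
c = Rational(1, 1379) ≈ 0.00072516
Mul(Add(c, -3252), Pow(Add(Function('M')(19), -1785), -1)) = Mul(Add(Rational(1, 1379), -3252), Pow(Add(Mul(Pow(19, 2), Add(-8, Mul(-1, 19))), -1785), -1)) = Mul(Rational(-4484507, 1379), Pow(Add(Mul(361, Add(-8, -19)), -1785), -1)) = Mul(Rational(-4484507, 1379), Pow(Add(Mul(361, -27), -1785), -1)) = Mul(Rational(-4484507, 1379), Pow(Add(-9747, -1785), -1)) = Mul(Rational(-4484507, 1379), Pow(-11532, -1)) = Mul(Rational(-4484507, 1379), Rational(-1, 11532)) = Rational(4484507, 15902628)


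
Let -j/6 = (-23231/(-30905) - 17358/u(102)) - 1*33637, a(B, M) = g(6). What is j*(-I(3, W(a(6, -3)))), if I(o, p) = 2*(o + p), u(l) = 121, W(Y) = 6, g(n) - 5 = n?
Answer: -1240226519472/339955 ≈ -3.6482e+6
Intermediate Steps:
g(n) = 5 + n
a(B, M) = 11 (a(B, M) = 5 + 6 = 11)
I(o, p) = 2*o + 2*p
j = 68901473304/339955 (j = -6*((-23231/(-30905) - 17358/121) - 1*33637) = -6*((-23231*(-1/30905) - 17358*1/121) - 33637) = -6*((23231/30905 - 1578/11) - 33637) = -6*(-48512549/339955 - 33637) = -6*(-11483578884/339955) = 68901473304/339955 ≈ 2.0268e+5)
j*(-I(3, W(a(6, -3)))) = 68901473304*(-(2*3 + 2*6))/339955 = 68901473304*(-(6 + 12))/339955 = 68901473304*(-1*18)/339955 = (68901473304/339955)*(-18) = -1240226519472/339955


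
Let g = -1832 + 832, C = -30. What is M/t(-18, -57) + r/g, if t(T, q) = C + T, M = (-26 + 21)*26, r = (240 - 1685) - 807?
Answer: 14881/3000 ≈ 4.9603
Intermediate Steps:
r = -2252 (r = -1445 - 807 = -2252)
M = -130 (M = -5*26 = -130)
t(T, q) = -30 + T
g = -1000
M/t(-18, -57) + r/g = -130/(-30 - 18) - 2252/(-1000) = -130/(-48) - 2252*(-1/1000) = -130*(-1/48) + 563/250 = 65/24 + 563/250 = 14881/3000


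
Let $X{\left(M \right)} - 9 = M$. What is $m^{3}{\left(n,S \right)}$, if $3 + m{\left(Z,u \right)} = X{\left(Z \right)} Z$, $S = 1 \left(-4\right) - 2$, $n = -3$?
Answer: $-9261$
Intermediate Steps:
$X{\left(M \right)} = 9 + M$
$S = -6$ ($S = -4 - 2 = -6$)
$m{\left(Z,u \right)} = -3 + Z \left(9 + Z\right)$ ($m{\left(Z,u \right)} = -3 + \left(9 + Z\right) Z = -3 + Z \left(9 + Z\right)$)
$m^{3}{\left(n,S \right)} = \left(-3 - 3 \left(9 - 3\right)\right)^{3} = \left(-3 - 18\right)^{3} = \left(-21\right)^{3} = -9261$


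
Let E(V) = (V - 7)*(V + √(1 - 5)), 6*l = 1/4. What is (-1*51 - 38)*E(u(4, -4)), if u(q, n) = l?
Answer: 14863/576 + 14863*I/12 ≈ 25.804 + 1238.6*I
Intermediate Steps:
l = 1/24 (l = (⅙)/4 = (⅙)*(¼) = 1/24 ≈ 0.041667)
u(q, n) = 1/24
E(V) = (-7 + V)*(V + 2*I) (E(V) = (-7 + V)*(V + √(-4)) = (-7 + V)*(V + 2*I))
(-1*51 - 38)*E(u(4, -4)) = (-1*51 - 38)*((1/24)² - 14*I - 1*1/24*(7 - 2*I)) = (-51 - 38)*(1/576 - 14*I + (-7/24 + I/12)) = -89*(-167/576 - 167*I/12) = 14863/576 + 14863*I/12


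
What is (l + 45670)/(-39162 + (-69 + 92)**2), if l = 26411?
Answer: -72081/38633 ≈ -1.8658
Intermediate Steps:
(l + 45670)/(-39162 + (-69 + 92)**2) = (26411 + 45670)/(-39162 + (-69 + 92)**2) = 72081/(-39162 + 23**2) = 72081/(-39162 + 529) = 72081/(-38633) = 72081*(-1/38633) = -72081/38633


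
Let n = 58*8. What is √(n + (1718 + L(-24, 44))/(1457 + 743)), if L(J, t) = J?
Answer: √46477/10 ≈ 21.559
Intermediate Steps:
n = 464
√(n + (1718 + L(-24, 44))/(1457 + 743)) = √(464 + (1718 - 24)/(1457 + 743)) = √(464 + 1694/2200) = √(464 + 1694*(1/2200)) = √(464 + 77/100) = √(46477/100) = √46477/10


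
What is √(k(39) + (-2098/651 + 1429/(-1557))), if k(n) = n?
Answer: 4*√27634718461/112623 ≈ 5.9042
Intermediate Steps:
√(k(39) + (-2098/651 + 1429/(-1557))) = √(39 + (-2098/651 + 1429/(-1557))) = √(39 + (-2098*1/651 + 1429*(-1/1557))) = √(39 + (-2098/651 - 1429/1557)) = √(39 - 1398955/337869) = √(11777936/337869) = 4*√27634718461/112623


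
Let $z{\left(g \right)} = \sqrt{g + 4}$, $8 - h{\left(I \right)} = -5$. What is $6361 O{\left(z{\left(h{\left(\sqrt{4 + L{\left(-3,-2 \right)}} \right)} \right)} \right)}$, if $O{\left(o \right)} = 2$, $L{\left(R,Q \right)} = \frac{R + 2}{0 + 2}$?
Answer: $12722$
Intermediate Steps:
$L{\left(R,Q \right)} = 1 + \frac{R}{2}$ ($L{\left(R,Q \right)} = \frac{2 + R}{2} = \left(2 + R\right) \frac{1}{2} = 1 + \frac{R}{2}$)
$h{\left(I \right)} = 13$ ($h{\left(I \right)} = 8 - -5 = 8 + 5 = 13$)
$z{\left(g \right)} = \sqrt{4 + g}$
$6361 O{\left(z{\left(h{\left(\sqrt{4 + L{\left(-3,-2 \right)}} \right)} \right)} \right)} = 6361 \cdot 2 = 12722$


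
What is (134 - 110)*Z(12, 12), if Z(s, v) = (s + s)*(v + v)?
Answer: 13824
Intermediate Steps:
Z(s, v) = 4*s*v (Z(s, v) = (2*s)*(2*v) = 4*s*v)
(134 - 110)*Z(12, 12) = (134 - 110)*(4*12*12) = 24*576 = 13824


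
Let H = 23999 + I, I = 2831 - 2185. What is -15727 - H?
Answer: -40372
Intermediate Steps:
I = 646
H = 24645 (H = 23999 + 646 = 24645)
-15727 - H = -15727 - 1*24645 = -15727 - 24645 = -40372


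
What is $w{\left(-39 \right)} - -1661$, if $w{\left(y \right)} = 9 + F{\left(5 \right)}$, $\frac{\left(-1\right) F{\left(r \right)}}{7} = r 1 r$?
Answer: $1495$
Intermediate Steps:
$F{\left(r \right)} = - 7 r^{2}$ ($F{\left(r \right)} = - 7 r 1 r = - 7 r r = - 7 r^{2}$)
$w{\left(y \right)} = -166$ ($w{\left(y \right)} = 9 - 7 \cdot 5^{2} = 9 - 175 = -166$)
$w{\left(-39 \right)} - -1661 = -166 - -1661 = -166 + 1661 = 1495$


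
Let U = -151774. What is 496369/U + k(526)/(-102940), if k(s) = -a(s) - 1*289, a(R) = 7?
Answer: -12762824939/3905903890 ≈ -3.2676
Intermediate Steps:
k(s) = -296 (k(s) = -1*7 - 1*289 = -7 - 289 = -296)
496369/U + k(526)/(-102940) = 496369/(-151774) - 296/(-102940) = 496369*(-1/151774) - 296*(-1/102940) = -496369/151774 + 74/25735 = -12762824939/3905903890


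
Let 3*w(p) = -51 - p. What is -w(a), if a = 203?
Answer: 254/3 ≈ 84.667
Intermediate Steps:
w(p) = -17 - p/3 (w(p) = (-51 - p)/3 = -17 - p/3)
-w(a) = -(-17 - 1/3*203) = -(-17 - 203/3) = -1*(-254/3) = 254/3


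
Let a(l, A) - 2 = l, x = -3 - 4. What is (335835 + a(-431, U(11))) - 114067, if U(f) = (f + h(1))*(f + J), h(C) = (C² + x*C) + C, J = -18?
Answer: 221339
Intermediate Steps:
x = -7
h(C) = C² - 6*C (h(C) = (C² - 7*C) + C = C² - 6*C)
U(f) = (-18 + f)*(-5 + f) (U(f) = (f + 1*(-6 + 1))*(f - 18) = (f + 1*(-5))*(-18 + f) = (f - 5)*(-18 + f) = (-5 + f)*(-18 + f) = (-18 + f)*(-5 + f))
a(l, A) = 2 + l
(335835 + a(-431, U(11))) - 114067 = (335835 + (2 - 431)) - 114067 = (335835 - 429) - 114067 = 335406 - 114067 = 221339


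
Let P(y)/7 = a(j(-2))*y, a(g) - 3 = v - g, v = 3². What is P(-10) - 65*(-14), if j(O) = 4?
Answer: 350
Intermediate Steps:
v = 9
a(g) = 12 - g (a(g) = 3 + (9 - g) = 12 - g)
P(y) = 56*y (P(y) = 7*((12 - 1*4)*y) = 7*((12 - 4)*y) = 7*(8*y) = 56*y)
P(-10) - 65*(-14) = 56*(-10) - 65*(-14) = -560 + 910 = 350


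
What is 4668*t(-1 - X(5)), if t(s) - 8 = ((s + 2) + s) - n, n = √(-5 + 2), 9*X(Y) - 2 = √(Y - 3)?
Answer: 105808/3 - 3112*√2/3 - 4668*I*√3 ≈ 33802.0 - 8085.2*I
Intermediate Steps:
X(Y) = 2/9 + √(-3 + Y)/9 (X(Y) = 2/9 + √(Y - 3)/9 = 2/9 + √(-3 + Y)/9)
n = I*√3 (n = √(-3) = I*√3 ≈ 1.732*I)
t(s) = 10 + 2*s - I*√3 (t(s) = 8 + (((s + 2) + s) - I*√3) = 8 + (((2 + s) + s) - I*√3) = 8 + ((2 + 2*s) - I*√3) = 8 + (2 + 2*s - I*√3) = 10 + 2*s - I*√3)
4668*t(-1 - X(5)) = 4668*(10 + 2*(-1 - (2/9 + √(-3 + 5)/9)) - I*√3) = 4668*(10 + 2*(-1 - (2/9 + √2/9)) - I*√3) = 4668*(10 + 2*(-1 + (-2/9 - √2/9)) - I*√3) = 4668*(10 + 2*(-11/9 - √2/9) - I*√3) = 4668*(10 + (-22/9 - 2*√2/9) - I*√3) = 4668*(68/9 - 2*√2/9 - I*√3) = 105808/3 - 3112*√2/3 - 4668*I*√3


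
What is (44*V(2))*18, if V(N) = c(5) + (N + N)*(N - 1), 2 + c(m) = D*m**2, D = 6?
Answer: 120384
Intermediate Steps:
c(m) = -2 + 6*m**2
V(N) = 148 + 2*N*(-1 + N) (V(N) = (-2 + 6*5**2) + (N + N)*(N - 1) = (-2 + 6*25) + (2*N)*(-1 + N) = (-2 + 150) + 2*N*(-1 + N) = 148 + 2*N*(-1 + N))
(44*V(2))*18 = (44*(148 - 2*2 + 2*2**2))*18 = (44*(148 - 4 + 2*4))*18 = (44*(148 - 4 + 8))*18 = (44*152)*18 = 6688*18 = 120384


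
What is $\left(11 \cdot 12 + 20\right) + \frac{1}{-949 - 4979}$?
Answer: $\frac{901055}{5928} \approx 152.0$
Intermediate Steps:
$\left(11 \cdot 12 + 20\right) + \frac{1}{-949 - 4979} = \left(132 + 20\right) + \frac{1}{-5928} = 152 - \frac{1}{5928} = \frac{901055}{5928}$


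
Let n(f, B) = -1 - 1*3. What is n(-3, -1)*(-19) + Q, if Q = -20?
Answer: 56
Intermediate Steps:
n(f, B) = -4 (n(f, B) = -1 - 3 = -4)
n(-3, -1)*(-19) + Q = -4*(-19) - 20 = 76 - 20 = 56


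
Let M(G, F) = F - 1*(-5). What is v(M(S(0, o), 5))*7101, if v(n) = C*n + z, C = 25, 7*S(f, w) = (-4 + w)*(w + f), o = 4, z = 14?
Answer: 1874664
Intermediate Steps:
S(f, w) = (-4 + w)*(f + w)/7 (S(f, w) = ((-4 + w)*(w + f))/7 = ((-4 + w)*(f + w))/7 = (-4 + w)*(f + w)/7)
M(G, F) = 5 + F (M(G, F) = F + 5 = 5 + F)
v(n) = 14 + 25*n (v(n) = 25*n + 14 = 14 + 25*n)
v(M(S(0, o), 5))*7101 = (14 + 25*(5 + 5))*7101 = (14 + 25*10)*7101 = (14 + 250)*7101 = 264*7101 = 1874664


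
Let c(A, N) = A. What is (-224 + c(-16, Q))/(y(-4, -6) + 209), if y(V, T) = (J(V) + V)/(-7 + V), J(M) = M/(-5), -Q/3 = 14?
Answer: -4400/3837 ≈ -1.1467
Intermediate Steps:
Q = -42 (Q = -3*14 = -42)
J(M) = -M/5 (J(M) = M*(-⅕) = -M/5)
y(V, T) = 4*V/(5*(-7 + V)) (y(V, T) = (-V/5 + V)/(-7 + V) = (4*V/5)/(-7 + V) = 4*V/(5*(-7 + V)))
(-224 + c(-16, Q))/(y(-4, -6) + 209) = (-224 - 16)/((⅘)*(-4)/(-7 - 4) + 209) = -240/((⅘)*(-4)/(-11) + 209) = -240/((⅘)*(-4)*(-1/11) + 209) = -240/(16/55 + 209) = -240/11511/55 = -240*55/11511 = -4400/3837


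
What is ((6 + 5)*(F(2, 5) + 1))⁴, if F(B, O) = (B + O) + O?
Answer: 418161601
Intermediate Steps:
F(B, O) = B + 2*O
((6 + 5)*(F(2, 5) + 1))⁴ = ((6 + 5)*((2 + 2*5) + 1))⁴ = (11*((2 + 10) + 1))⁴ = (11*(12 + 1))⁴ = (11*13)⁴ = 143⁴ = 418161601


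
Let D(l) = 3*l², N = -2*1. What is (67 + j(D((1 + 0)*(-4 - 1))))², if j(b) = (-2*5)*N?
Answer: 7569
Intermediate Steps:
N = -2
j(b) = 20 (j(b) = -2*5*(-2) = -10*(-2) = 20)
(67 + j(D((1 + 0)*(-4 - 1))))² = (67 + 20)² = 87² = 7569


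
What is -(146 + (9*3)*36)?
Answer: -1118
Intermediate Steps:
-(146 + (9*3)*36) = -(146 + 27*36) = -(146 + 972) = -1*1118 = -1118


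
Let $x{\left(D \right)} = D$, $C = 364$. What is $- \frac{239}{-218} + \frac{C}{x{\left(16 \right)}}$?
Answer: $\frac{10397}{436} \approx 23.846$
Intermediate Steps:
$- \frac{239}{-218} + \frac{C}{x{\left(16 \right)}} = - \frac{239}{-218} + \frac{364}{16} = \left(-239\right) \left(- \frac{1}{218}\right) + 364 \cdot \frac{1}{16} = \frac{239}{218} + \frac{91}{4} = \frac{10397}{436}$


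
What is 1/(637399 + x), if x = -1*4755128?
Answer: -1/4117729 ≈ -2.4285e-7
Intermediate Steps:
x = -4755128
1/(637399 + x) = 1/(637399 - 4755128) = 1/(-4117729) = -1/4117729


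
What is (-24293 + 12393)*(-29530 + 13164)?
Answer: 194755400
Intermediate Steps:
(-24293 + 12393)*(-29530 + 13164) = -11900*(-16366) = 194755400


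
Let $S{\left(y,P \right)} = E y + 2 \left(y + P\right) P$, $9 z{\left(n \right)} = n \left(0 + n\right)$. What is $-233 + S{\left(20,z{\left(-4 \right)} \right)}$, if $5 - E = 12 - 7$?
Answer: $- \frac{12601}{81} \approx -155.57$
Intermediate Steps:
$z{\left(n \right)} = \frac{n^{2}}{9}$ ($z{\left(n \right)} = \frac{n \left(0 + n\right)}{9} = \frac{n n}{9} = \frac{n^{2}}{9}$)
$E = 0$ ($E = 5 - \left(12 - 7\right) = 5 - 5 = 0$)
$S{\left(y,P \right)} = P \left(2 P + 2 y\right)$ ($S{\left(y,P \right)} = 0 y + 2 \left(y + P\right) P = 0 + 2 \left(P + y\right) P = 0 + \left(2 P + 2 y\right) P = 0 + P \left(2 P + 2 y\right) = P \left(2 P + 2 y\right)$)
$-233 + S{\left(20,z{\left(-4 \right)} \right)} = -233 + 2 \frac{\left(-4\right)^{2}}{9} \left(\frac{\left(-4\right)^{2}}{9} + 20\right) = -233 + 2 \cdot \frac{1}{9} \cdot 16 \left(\frac{1}{9} \cdot 16 + 20\right) = -233 + 2 \cdot \frac{16}{9} \left(\frac{16}{9} + 20\right) = -233 + 2 \cdot \frac{16}{9} \cdot \frac{196}{9} = -233 + \frac{6272}{81} = - \frac{12601}{81}$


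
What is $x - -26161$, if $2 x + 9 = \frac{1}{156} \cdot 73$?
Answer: $\frac{8160901}{312} \approx 26157.0$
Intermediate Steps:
$x = - \frac{1331}{312}$ ($x = - \frac{9}{2} + \frac{\frac{1}{156} \cdot 73}{2} = - \frac{9}{2} + \frac{1}{2} \cdot \frac{73}{156} = - \frac{9}{2} + \frac{73}{312} = - \frac{1331}{312} \approx -4.266$)
$x - -26161 = - \frac{1331}{312} - -26161 = - \frac{1331}{312} + 26161 = \frac{8160901}{312}$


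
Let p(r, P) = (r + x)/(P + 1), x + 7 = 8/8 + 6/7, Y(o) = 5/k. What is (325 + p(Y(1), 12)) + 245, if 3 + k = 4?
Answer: 51869/91 ≈ 569.99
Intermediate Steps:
k = 1 (k = -3 + 4 = 1)
Y(o) = 5 (Y(o) = 5/1 = 5*1 = 5)
x = -36/7 (x = -7 + (8/8 + 6/7) = -7 + (8*(1/8) + 6*(1/7)) = -7 + (1 + 6/7) = -7 + 13/7 = -36/7 ≈ -5.1429)
p(r, P) = (-36/7 + r)/(1 + P) (p(r, P) = (r - 36/7)/(P + 1) = (-36/7 + r)/(1 + P))
(325 + p(Y(1), 12)) + 245 = (325 + (-36/7 + 5)/(1 + 12)) + 245 = (325 - 1/7/13) + 245 = (325 + (1/13)*(-1/7)) + 245 = (325 - 1/91) + 245 = 29574/91 + 245 = 51869/91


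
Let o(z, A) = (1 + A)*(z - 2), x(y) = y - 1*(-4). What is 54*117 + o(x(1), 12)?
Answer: 6357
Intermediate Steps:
x(y) = 4 + y (x(y) = y + 4 = 4 + y)
o(z, A) = (1 + A)*(-2 + z)
54*117 + o(x(1), 12) = 54*117 + (-2 + (4 + 1) - 2*12 + 12*(4 + 1)) = 6318 + (-2 + 5 - 24 + 12*5) = 6318 + (-2 + 5 - 24 + 60) = 6318 + 39 = 6357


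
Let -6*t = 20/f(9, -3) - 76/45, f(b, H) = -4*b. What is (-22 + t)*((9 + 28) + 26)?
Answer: -40873/30 ≈ -1362.4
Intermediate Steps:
t = 101/270 (t = -(20/((-4*9)) - 76/45)/6 = -(20/(-36) - 76*1/45)/6 = -(20*(-1/36) - 76/45)/6 = -(-5/9 - 76/45)/6 = -⅙*(-101/45) = 101/270 ≈ 0.37407)
(-22 + t)*((9 + 28) + 26) = (-22 + 101/270)*((9 + 28) + 26) = -5839*(37 + 26)/270 = -5839/270*63 = -40873/30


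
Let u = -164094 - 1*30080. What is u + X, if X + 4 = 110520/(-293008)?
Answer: -7111977243/36626 ≈ -1.9418e+5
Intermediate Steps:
u = -194174 (u = -164094 - 30080 = -194174)
X = -160319/36626 (X = -4 + 110520/(-293008) = -4 + 110520*(-1/293008) = -4 - 13815/36626 = -160319/36626 ≈ -4.3772)
u + X = -194174 - 160319/36626 = -7111977243/36626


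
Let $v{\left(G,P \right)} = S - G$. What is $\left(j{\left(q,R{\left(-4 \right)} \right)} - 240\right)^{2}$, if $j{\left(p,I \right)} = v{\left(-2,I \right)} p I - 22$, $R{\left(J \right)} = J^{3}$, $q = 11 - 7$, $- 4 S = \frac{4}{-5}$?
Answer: $\frac{17023876}{25} \approx 6.8096 \cdot 10^{5}$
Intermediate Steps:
$S = \frac{1}{5}$ ($S = - \frac{4 \frac{1}{-5}}{4} = - \frac{4 \left(- \frac{1}{5}\right)}{4} = \left(- \frac{1}{4}\right) \left(- \frac{4}{5}\right) = \frac{1}{5} \approx 0.2$)
$q = 4$
$v{\left(G,P \right)} = \frac{1}{5} - G$
$j{\left(p,I \right)} = -22 + \frac{11 I p}{5}$ ($j{\left(p,I \right)} = \left(\frac{1}{5} - -2\right) p I - 22 = \left(\frac{1}{5} + 2\right) p I - 22 = \frac{11 p}{5} I - 22 = \frac{11 I p}{5} - 22 = -22 + \frac{11 I p}{5}$)
$\left(j{\left(q,R{\left(-4 \right)} \right)} - 240\right)^{2} = \left(\left(-22 + \frac{11}{5} \left(-4\right)^{3} \cdot 4\right) - 240\right)^{2} = \left(\left(-22 + \frac{11}{5} \left(-64\right) 4\right) - 240\right)^{2} = \left(\left(-22 - \frac{2816}{5}\right) - 240\right)^{2} = \left(- \frac{2926}{5} - 240\right)^{2} = \left(- \frac{4126}{5}\right)^{2} = \frac{17023876}{25}$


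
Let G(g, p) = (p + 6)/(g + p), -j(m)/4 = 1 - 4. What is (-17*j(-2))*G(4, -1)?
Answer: -340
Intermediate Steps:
j(m) = 12 (j(m) = -4*(1 - 4) = -4*(-3) = 12)
G(g, p) = (6 + p)/(g + p)
(-17*j(-2))*G(4, -1) = (-17*12)*((6 - 1)/(4 - 1)) = -204*5/3 = -340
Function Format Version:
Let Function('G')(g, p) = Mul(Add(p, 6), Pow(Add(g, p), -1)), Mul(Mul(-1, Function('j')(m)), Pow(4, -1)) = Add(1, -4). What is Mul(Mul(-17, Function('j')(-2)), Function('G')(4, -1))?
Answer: -340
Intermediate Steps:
Function('j')(m) = 12 (Function('j')(m) = Mul(-4, Add(1, -4)) = Mul(-4, -3) = 12)
Function('G')(g, p) = Mul(Pow(Add(g, p), -1), Add(6, p)) (Function('G')(g, p) = Mul(Add(6, p), Pow(Add(g, p), -1)) = Mul(Pow(Add(g, p), -1), Add(6, p)))
Mul(Mul(-17, Function('j')(-2)), Function('G')(4, -1)) = Mul(Mul(-17, 12), Mul(Pow(Add(4, -1), -1), Add(6, -1))) = Mul(-204, Mul(Pow(3, -1), 5)) = Mul(-204, Mul(Rational(1, 3), 5)) = Mul(-204, Rational(5, 3)) = -340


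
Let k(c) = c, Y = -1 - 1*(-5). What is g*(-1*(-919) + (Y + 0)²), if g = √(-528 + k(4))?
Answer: 1870*I*√131 ≈ 21403.0*I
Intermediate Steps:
Y = 4 (Y = -1 + 5 = 4)
g = 2*I*√131 (g = √(-528 + 4) = √(-524) = 2*I*√131 ≈ 22.891*I)
g*(-1*(-919) + (Y + 0)²) = (2*I*√131)*(-1*(-919) + (4 + 0)²) = (2*I*√131)*(919 + 4²) = (2*I*√131)*(919 + 16) = (2*I*√131)*935 = 1870*I*√131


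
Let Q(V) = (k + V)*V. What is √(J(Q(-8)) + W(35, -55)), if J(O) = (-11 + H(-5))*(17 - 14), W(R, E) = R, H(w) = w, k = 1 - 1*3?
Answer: I*√13 ≈ 3.6056*I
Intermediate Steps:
k = -2 (k = 1 - 3 = -2)
Q(V) = V*(-2 + V) (Q(V) = (-2 + V)*V = V*(-2 + V))
J(O) = -48 (J(O) = (-11 - 5)*(17 - 14) = -16*3 = -48)
√(J(Q(-8)) + W(35, -55)) = √(-48 + 35) = √(-13) = I*√13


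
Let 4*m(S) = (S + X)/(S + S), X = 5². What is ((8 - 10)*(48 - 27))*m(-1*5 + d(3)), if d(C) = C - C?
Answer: 21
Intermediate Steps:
d(C) = 0
X = 25
m(S) = (25 + S)/(8*S) (m(S) = ((S + 25)/(S + S))/4 = ((25 + S)/((2*S)))/4 = ((25 + S)*(1/(2*S)))/4 = ((25 + S)/(2*S))/4 = (25 + S)/(8*S))
((8 - 10)*(48 - 27))*m(-1*5 + d(3)) = ((8 - 10)*(48 - 27))*((25 + (-1*5 + 0))/(8*(-1*5 + 0))) = (-2*21)*((25 + (-5 + 0))/(8*(-5 + 0))) = -21*(25 - 5)/(4*(-5)) = -21*(-1)*20/(4*5) = -42*(-½) = 21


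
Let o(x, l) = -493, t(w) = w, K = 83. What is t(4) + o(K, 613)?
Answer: -489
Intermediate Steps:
t(4) + o(K, 613) = 4 - 493 = -489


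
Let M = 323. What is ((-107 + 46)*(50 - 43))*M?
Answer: -137921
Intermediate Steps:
((-107 + 46)*(50 - 43))*M = ((-107 + 46)*(50 - 43))*323 = -61*7*323 = -427*323 = -137921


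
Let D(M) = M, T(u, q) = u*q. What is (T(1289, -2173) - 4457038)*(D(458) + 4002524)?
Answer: -29053783460370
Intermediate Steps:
T(u, q) = q*u
(T(1289, -2173) - 4457038)*(D(458) + 4002524) = (-2173*1289 - 4457038)*(458 + 4002524) = (-2800997 - 4457038)*4002982 = -7258035*4002982 = -29053783460370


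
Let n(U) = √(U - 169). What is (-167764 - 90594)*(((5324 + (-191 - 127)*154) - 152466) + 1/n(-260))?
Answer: 50667620812 + 258358*I*√429/429 ≈ 5.0668e+10 + 12474.0*I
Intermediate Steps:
n(U) = √(-169 + U)
(-167764 - 90594)*(((5324 + (-191 - 127)*154) - 152466) + 1/n(-260)) = (-167764 - 90594)*(((5324 + (-191 - 127)*154) - 152466) + 1/(√(-169 - 260))) = -258358*(((5324 - 318*154) - 152466) + 1/(√(-429))) = -258358*(((5324 - 48972) - 152466) + 1/(I*√429)) = -258358*((-43648 - 152466) - I*√429/429) = -258358*(-196114 - I*√429/429) = 50667620812 + 258358*I*√429/429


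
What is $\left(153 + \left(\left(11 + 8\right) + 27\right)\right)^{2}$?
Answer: $39601$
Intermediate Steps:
$\left(153 + \left(\left(11 + 8\right) + 27\right)\right)^{2} = \left(153 + \left(19 + 27\right)\right)^{2} = \left(153 + 46\right)^{2} = 199^{2} = 39601$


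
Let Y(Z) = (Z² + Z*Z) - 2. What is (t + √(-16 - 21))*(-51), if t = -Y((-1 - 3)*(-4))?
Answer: 26010 - 51*I*√37 ≈ 26010.0 - 310.22*I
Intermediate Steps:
Y(Z) = -2 + 2*Z² (Y(Z) = (Z² + Z²) - 2 = 2*Z² - 2 = -2 + 2*Z²)
t = -510 (t = -(-2 + 2*((-1 - 3)*(-4))²) = -(-2 + 2*(-4*(-4))²) = -(-2 + 2*16²) = -(-2 + 2*256) = -(-2 + 512) = -1*510 = -510)
(t + √(-16 - 21))*(-51) = (-510 + √(-16 - 21))*(-51) = (-510 + √(-37))*(-51) = (-510 + I*√37)*(-51) = 26010 - 51*I*√37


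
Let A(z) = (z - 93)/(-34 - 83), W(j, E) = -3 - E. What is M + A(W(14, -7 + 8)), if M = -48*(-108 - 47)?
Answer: 870577/117 ≈ 7440.8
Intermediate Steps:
M = 7440 (M = -48*(-155) = 7440)
A(z) = 31/39 - z/117 (A(z) = (-93 + z)/(-117) = (-93 + z)*(-1/117) = 31/39 - z/117)
M + A(W(14, -7 + 8)) = 7440 + (31/39 - (-3 - (-7 + 8))/117) = 7440 + (31/39 - (-3 - 1*1)/117) = 7440 + (31/39 - (-3 - 1)/117) = 7440 + (31/39 - 1/117*(-4)) = 7440 + (31/39 + 4/117) = 7440 + 97/117 = 870577/117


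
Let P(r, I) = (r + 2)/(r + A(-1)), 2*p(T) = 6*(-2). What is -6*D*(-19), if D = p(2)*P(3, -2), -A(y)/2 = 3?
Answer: 1140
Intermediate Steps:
A(y) = -6 (A(y) = -2*3 = -6)
p(T) = -6 (p(T) = (6*(-2))/2 = (½)*(-12) = -6)
P(r, I) = (2 + r)/(-6 + r) (P(r, I) = (r + 2)/(r - 6) = (2 + r)/(-6 + r))
D = 10 (D = -6*(2 + 3)/(-6 + 3) = -6*5/(-3) = -(-2)*5 = -6*(-5/3) = 10)
-6*D*(-19) = -6*10*(-19) = -60*(-19) = 1140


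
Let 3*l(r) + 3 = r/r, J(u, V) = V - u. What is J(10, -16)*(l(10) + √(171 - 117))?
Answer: 52/3 - 78*√6 ≈ -173.73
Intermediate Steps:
l(r) = -⅔ (l(r) = -1 + (r/r)/3 = -1 + (⅓)*1 = -1 + ⅓ = -⅔)
J(10, -16)*(l(10) + √(171 - 117)) = (-16 - 1*10)*(-⅔ + √(171 - 117)) = (-16 - 10)*(-⅔ + √54) = -26*(-⅔ + 3*√6) = 52/3 - 78*√6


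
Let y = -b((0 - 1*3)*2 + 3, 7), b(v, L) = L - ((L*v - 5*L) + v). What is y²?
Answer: 4356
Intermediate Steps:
b(v, L) = -v + 6*L - L*v (b(v, L) = L - ((-5*L + L*v) + v) = L - (v - 5*L + L*v) = L + (-v + 5*L - L*v) = -v + 6*L - L*v)
y = -66 (y = -(-((0 - 1*3)*2 + 3) + 6*7 - 1*7*((0 - 1*3)*2 + 3)) = -(-((0 - 3)*2 + 3) + 42 - 1*7*((0 - 3)*2 + 3)) = -(-(-3*2 + 3) + 42 - 1*7*(-3*2 + 3)) = -(-(-6 + 3) + 42 - 1*7*(-6 + 3)) = -(-1*(-3) + 42 - 1*7*(-3)) = -(3 + 42 + 21) = -1*66 = -66)
y² = (-66)² = 4356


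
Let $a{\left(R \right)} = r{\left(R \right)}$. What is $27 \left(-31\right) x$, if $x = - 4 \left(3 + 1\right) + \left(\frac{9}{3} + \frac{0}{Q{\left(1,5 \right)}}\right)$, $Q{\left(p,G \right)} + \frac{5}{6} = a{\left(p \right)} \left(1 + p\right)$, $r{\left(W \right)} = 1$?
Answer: $10881$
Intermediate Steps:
$a{\left(R \right)} = 1$
$Q{\left(p,G \right)} = \frac{1}{6} + p$ ($Q{\left(p,G \right)} = - \frac{5}{6} + 1 \left(1 + p\right) = - \frac{5}{6} + \left(1 + p\right) = \frac{1}{6} + p$)
$x = -13$ ($x = - 4 \left(3 + 1\right) + \left(\frac{9}{3} + \frac{0}{\frac{1}{6} + 1}\right) = \left(-4\right) 4 + \left(9 \cdot \frac{1}{3} + \frac{0}{\frac{7}{6}}\right) = -16 + \left(3 + 0 \cdot \frac{6}{7}\right) = -16 + \left(3 + 0\right) = -16 + 3 = -13$)
$27 \left(-31\right) x = 27 \left(-31\right) \left(-13\right) = \left(-837\right) \left(-13\right) = 10881$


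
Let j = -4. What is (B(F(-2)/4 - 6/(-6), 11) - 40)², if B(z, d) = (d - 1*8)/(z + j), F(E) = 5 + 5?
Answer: 2116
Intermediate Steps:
F(E) = 10
B(z, d) = (-8 + d)/(-4 + z) (B(z, d) = (d - 1*8)/(z - 4) = (d - 8)/(-4 + z) = (-8 + d)/(-4 + z))
(B(F(-2)/4 - 6/(-6), 11) - 40)² = ((-8 + 11)/(-4 + (10/4 - 6/(-6))) - 40)² = (3/(-4 + (10*(¼) - 6*(-⅙))) - 40)² = (3/(-4 + (5/2 + 1)) - 40)² = (3/(-4 + 7/2) - 40)² = (3/(-½) - 40)² = (-2*3 - 40)² = (-6 - 40)² = (-46)² = 2116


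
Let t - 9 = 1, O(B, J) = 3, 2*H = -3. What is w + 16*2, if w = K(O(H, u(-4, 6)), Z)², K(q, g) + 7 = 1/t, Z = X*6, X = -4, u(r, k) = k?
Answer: 7961/100 ≈ 79.610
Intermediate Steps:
H = -3/2 (H = (½)*(-3) = -3/2 ≈ -1.5000)
t = 10 (t = 9 + 1 = 10)
Z = -24 (Z = -4*6 = -24)
K(q, g) = -69/10 (K(q, g) = -7 + 1/10 = -7 + ⅒ = -69/10)
w = 4761/100 (w = (-69/10)² = 4761/100 ≈ 47.610)
w + 16*2 = 4761/100 + 16*2 = 4761/100 + 32 = 7961/100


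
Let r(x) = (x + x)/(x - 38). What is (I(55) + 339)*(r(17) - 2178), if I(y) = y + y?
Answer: -20551628/21 ≈ -9.7865e+5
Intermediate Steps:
r(x) = 2*x/(-38 + x) (r(x) = (2*x)/(-38 + x) = 2*x/(-38 + x))
I(y) = 2*y
(I(55) + 339)*(r(17) - 2178) = (2*55 + 339)*(2*17/(-38 + 17) - 2178) = (110 + 339)*(2*17/(-21) - 2178) = 449*(2*17*(-1/21) - 2178) = 449*(-34/21 - 2178) = 449*(-45772/21) = -20551628/21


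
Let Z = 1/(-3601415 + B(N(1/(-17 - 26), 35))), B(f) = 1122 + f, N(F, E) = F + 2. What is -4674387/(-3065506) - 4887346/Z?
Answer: 2319430264906293067705/131816758 ≈ 1.7596e+13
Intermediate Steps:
N(F, E) = 2 + F
Z = -43/154812514 (Z = 1/(-3601415 + (1122 + (2 + 1/(-17 - 26)))) = 1/(-3601415 + (1122 + (2 + 1/(-43)))) = 1/(-3601415 + (1122 + (2 - 1/43))) = 1/(-3601415 + (1122 + 85/43)) = 1/(-3601415 + 48331/43) = 1/(-154812514/43) = -43/154812514 ≈ -2.7776e-7)
-4674387/(-3065506) - 4887346/Z = -4674387/(-3065506) - 4887346/(-43/154812514) = -4674387*(-1/3065506) - 4887346*(-154812514/43) = 4674387/3065506 + 756622321047844/43 = 2319430264906293067705/131816758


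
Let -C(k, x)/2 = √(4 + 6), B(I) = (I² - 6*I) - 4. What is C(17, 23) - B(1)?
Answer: 9 - 2*√10 ≈ 2.6754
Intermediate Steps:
B(I) = -4 + I² - 6*I
C(k, x) = -2*√10 (C(k, x) = -2*√(4 + 6) = -2*√10)
C(17, 23) - B(1) = -2*√10 - (-4 + 1² - 6*1) = -2*√10 - (-4 + 1 - 6) = -2*√10 - 1*(-9) = -2*√10 + 9 = 9 - 2*√10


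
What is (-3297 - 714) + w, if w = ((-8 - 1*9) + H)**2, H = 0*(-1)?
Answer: -3722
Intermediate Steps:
H = 0
w = 289 (w = ((-8 - 1*9) + 0)**2 = ((-8 - 9) + 0)**2 = (-17 + 0)**2 = (-17)**2 = 289)
(-3297 - 714) + w = (-3297 - 714) + 289 = -4011 + 289 = -3722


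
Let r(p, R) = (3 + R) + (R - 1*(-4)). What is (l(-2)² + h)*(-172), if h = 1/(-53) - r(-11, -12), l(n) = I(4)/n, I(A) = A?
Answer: -191264/53 ≈ -3608.8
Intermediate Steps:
l(n) = 4/n
r(p, R) = 7 + 2*R (r(p, R) = (3 + R) + (R + 4) = (3 + R) + (4 + R) = 7 + 2*R)
h = 900/53 (h = 1/(-53) - (7 + 2*(-12)) = -1/53 - (7 - 24) = -1/53 - 1*(-17) = -1/53 + 17 = 900/53 ≈ 16.981)
(l(-2)² + h)*(-172) = ((4/(-2))² + 900/53)*(-172) = ((4*(-½))² + 900/53)*(-172) = ((-2)² + 900/53)*(-172) = (4 + 900/53)*(-172) = (1112/53)*(-172) = -191264/53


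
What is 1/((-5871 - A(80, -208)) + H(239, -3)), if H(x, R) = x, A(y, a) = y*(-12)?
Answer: -1/4672 ≈ -0.00021404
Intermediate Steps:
A(y, a) = -12*y
1/((-5871 - A(80, -208)) + H(239, -3)) = 1/((-5871 - (-12)*80) + 239) = 1/((-5871 - 1*(-960)) + 239) = 1/((-5871 + 960) + 239) = 1/(-4911 + 239) = 1/(-4672) = -1/4672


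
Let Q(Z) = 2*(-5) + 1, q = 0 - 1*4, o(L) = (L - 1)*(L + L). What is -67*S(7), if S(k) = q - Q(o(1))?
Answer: -335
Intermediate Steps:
o(L) = 2*L*(-1 + L) (o(L) = (-1 + L)*(2*L) = 2*L*(-1 + L))
q = -4 (q = 0 - 4 = -4)
Q(Z) = -9 (Q(Z) = -10 + 1 = -9)
S(k) = 5 (S(k) = -4 - 1*(-9) = -4 + 9 = 5)
-67*S(7) = -67*5 = -335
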